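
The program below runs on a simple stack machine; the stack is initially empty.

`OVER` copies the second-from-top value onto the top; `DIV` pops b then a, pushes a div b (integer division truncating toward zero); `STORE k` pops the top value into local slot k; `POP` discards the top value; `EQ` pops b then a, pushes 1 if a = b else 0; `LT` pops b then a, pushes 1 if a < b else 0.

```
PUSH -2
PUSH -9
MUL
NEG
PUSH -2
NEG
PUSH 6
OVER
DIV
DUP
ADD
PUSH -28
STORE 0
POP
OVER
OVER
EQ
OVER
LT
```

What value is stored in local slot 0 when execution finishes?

PUSH -2  : [-2]
PUSH -9  : [-2, -9]
MUL      : [18]
NEG      : [-18]
PUSH -2  : [-18, -2]
NEG      : [-18, 2]
PUSH 6   : [-18, 2, 6]
OVER     : [-18, 2, 6, 2]
DIV      : [-18, 2, 3]
DUP      : [-18, 2, 3, 3]
ADD      : [-18, 2, 6]
PUSH -28 : [-18, 2, 6, -28]
STORE 0  : [-18, 2, 6]
POP      : [-18, 2]
OVER     : [-18, 2, -18]
OVER     : [-18, 2, -18, 2]
EQ       : [-18, 2, 0]
OVER     : [-18, 2, 0, 2]
LT       : [-18, 2, 1]

-28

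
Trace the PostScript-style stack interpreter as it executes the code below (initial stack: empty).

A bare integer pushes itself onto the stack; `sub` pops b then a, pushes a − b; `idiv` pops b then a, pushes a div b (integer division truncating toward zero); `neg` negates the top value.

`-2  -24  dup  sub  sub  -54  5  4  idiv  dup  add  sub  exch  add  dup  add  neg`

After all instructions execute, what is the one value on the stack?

116

-2   → -2
-24  → -2 -24
dup  → -2 -24 -24
sub  → -2 0
sub  → -2
-54  → -2 -54
5    → -2 -54 5
4    → -2 -54 5 4
idiv → -2 -54 1
dup  → -2 -54 1 1
add  → -2 -54 2
sub  → -2 -56
exch → -56 -2
add  → -58
dup  → -58 -58
add  → -116
neg  → 116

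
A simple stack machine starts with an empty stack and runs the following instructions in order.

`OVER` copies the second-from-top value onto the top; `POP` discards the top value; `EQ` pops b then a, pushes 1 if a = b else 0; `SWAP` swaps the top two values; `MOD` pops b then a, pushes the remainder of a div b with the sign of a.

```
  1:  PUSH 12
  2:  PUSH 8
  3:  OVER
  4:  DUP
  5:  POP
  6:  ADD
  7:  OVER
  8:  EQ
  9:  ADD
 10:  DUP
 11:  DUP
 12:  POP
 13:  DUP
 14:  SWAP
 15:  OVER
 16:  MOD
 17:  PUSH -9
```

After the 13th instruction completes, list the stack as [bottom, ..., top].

[12, 12, 12]

PUSH 12 → [12]
PUSH 8  → [12, 8]
OVER    → [12, 8, 12]
DUP     → [12, 8, 12, 12]
POP     → [12, 8, 12]
ADD     → [12, 20]
OVER    → [12, 20, 12]
EQ      → [12, 0]
ADD     → [12]
DUP     → [12, 12]
DUP     → [12, 12, 12]
POP     → [12, 12]
DUP     → [12, 12, 12]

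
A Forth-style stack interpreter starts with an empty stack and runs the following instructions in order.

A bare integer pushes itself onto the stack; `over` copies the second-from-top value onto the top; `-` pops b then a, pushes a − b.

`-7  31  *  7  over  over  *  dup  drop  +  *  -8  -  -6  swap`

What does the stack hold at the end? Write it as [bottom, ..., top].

[-6, 328112]

-7    [-7]
31    [-7, 31]
*     [-217]
7     [-217, 7]
over  [-217, 7, -217]
over  [-217, 7, -217, 7]
*     [-217, 7, -1519]
dup   [-217, 7, -1519, -1519]
drop  [-217, 7, -1519]
+     [-217, -1512]
*     [328104]
-8    [328104, -8]
-     [328112]
-6    [328112, -6]
swap  [-6, 328112]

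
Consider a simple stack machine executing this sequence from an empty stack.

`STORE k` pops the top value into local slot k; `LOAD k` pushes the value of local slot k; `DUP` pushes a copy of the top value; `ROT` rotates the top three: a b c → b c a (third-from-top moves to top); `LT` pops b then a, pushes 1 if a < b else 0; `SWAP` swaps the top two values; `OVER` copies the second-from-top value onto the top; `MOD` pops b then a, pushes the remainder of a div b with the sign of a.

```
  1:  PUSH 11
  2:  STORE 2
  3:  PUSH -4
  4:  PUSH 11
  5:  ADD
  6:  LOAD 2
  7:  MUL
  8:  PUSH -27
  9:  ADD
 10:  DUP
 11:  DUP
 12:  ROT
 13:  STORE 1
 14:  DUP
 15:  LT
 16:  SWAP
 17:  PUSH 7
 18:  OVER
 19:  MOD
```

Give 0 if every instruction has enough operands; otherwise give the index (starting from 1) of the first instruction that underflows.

0

PUSH 11  → 11
STORE 2  → (empty)
PUSH -4  → -4
PUSH 11  → -4 11
ADD      → 7
LOAD 2   → 7 11
MUL      → 77
PUSH -27 → 77 -27
ADD      → 50
DUP      → 50 50
DUP      → 50 50 50
ROT      → 50 50 50
STORE 1  → 50 50
DUP      → 50 50 50
LT       → 50 0
SWAP     → 0 50
PUSH 7   → 0 50 7
OVER     → 0 50 7 50
MOD      → 0 50 7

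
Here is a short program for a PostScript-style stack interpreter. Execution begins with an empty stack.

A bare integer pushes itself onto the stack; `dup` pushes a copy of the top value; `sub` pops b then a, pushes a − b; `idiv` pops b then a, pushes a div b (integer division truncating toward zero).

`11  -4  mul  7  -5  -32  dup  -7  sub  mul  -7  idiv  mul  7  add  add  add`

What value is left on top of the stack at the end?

540

11   : [11]
-4   : [11, -4]
mul  : [-44]
7    : [-44, 7]
-5   : [-44, 7, -5]
-32  : [-44, 7, -5, -32]
dup  : [-44, 7, -5, -32, -32]
-7   : [-44, 7, -5, -32, -32, -7]
sub  : [-44, 7, -5, -32, -25]
mul  : [-44, 7, -5, 800]
-7   : [-44, 7, -5, 800, -7]
idiv : [-44, 7, -5, -114]
mul  : [-44, 7, 570]
7    : [-44, 7, 570, 7]
add  : [-44, 7, 577]
add  : [-44, 584]
add  : [540]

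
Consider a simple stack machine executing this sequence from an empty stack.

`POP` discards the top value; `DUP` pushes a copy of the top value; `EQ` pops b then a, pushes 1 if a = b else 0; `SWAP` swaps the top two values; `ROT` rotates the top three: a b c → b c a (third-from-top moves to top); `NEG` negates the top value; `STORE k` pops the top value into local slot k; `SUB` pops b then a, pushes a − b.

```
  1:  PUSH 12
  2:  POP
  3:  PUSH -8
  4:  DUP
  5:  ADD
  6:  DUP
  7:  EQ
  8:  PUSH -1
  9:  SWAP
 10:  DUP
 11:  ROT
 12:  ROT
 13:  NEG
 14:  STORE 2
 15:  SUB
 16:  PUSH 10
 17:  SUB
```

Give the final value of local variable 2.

-1

PUSH 12 → [12]
POP     → []
PUSH -8 → [-8]
DUP     → [-8, -8]
ADD     → [-16]
DUP     → [-16, -16]
EQ      → [1]
PUSH -1 → [1, -1]
SWAP    → [-1, 1]
DUP     → [-1, 1, 1]
ROT     → [1, 1, -1]
ROT     → [1, -1, 1]
NEG     → [1, -1, -1]
STORE 2 → [1, -1]
SUB     → [2]
PUSH 10 → [2, 10]
SUB     → [-8]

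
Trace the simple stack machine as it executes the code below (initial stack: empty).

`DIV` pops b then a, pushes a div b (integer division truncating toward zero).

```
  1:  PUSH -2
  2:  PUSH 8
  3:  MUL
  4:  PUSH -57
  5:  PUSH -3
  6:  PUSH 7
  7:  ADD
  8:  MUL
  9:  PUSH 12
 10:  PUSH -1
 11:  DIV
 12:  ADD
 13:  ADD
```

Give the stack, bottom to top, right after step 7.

PUSH -2   -2
PUSH 8    -2 8
MUL       -16
PUSH -57  -16 -57
PUSH -3   -16 -57 -3
PUSH 7    -16 -57 -3 7
ADD       -16 -57 4

[-16, -57, 4]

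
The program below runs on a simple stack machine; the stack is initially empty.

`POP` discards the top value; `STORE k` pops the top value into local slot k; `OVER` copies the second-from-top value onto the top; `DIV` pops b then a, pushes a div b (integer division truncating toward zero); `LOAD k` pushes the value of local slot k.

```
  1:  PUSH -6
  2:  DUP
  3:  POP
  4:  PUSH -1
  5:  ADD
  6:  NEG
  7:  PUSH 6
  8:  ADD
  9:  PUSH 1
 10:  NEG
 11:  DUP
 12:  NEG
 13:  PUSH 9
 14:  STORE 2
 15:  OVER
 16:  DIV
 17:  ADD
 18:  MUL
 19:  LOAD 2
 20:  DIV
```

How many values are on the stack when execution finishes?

1

PUSH -6 → [-6]
DUP     → [-6, -6]
POP     → [-6]
PUSH -1 → [-6, -1]
ADD     → [-7]
NEG     → [7]
PUSH 6  → [7, 6]
ADD     → [13]
PUSH 1  → [13, 1]
NEG     → [13, -1]
DUP     → [13, -1, -1]
NEG     → [13, -1, 1]
PUSH 9  → [13, -1, 1, 9]
STORE 2 → [13, -1, 1]
OVER    → [13, -1, 1, -1]
DIV     → [13, -1, -1]
ADD     → [13, -2]
MUL     → [-26]
LOAD 2  → [-26, 9]
DIV     → [-2]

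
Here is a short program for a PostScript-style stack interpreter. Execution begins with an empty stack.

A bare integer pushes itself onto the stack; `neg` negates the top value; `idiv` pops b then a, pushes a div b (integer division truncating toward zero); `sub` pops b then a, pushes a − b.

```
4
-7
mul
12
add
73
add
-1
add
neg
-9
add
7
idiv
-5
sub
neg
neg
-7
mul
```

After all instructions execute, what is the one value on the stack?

28

4    -> [4]
-7   -> [4, -7]
mul  -> [-28]
12   -> [-28, 12]
add  -> [-16]
73   -> [-16, 73]
add  -> [57]
-1   -> [57, -1]
add  -> [56]
neg  -> [-56]
-9   -> [-56, -9]
add  -> [-65]
7    -> [-65, 7]
idiv -> [-9]
-5   -> [-9, -5]
sub  -> [-4]
neg  -> [4]
neg  -> [-4]
-7   -> [-4, -7]
mul  -> [28]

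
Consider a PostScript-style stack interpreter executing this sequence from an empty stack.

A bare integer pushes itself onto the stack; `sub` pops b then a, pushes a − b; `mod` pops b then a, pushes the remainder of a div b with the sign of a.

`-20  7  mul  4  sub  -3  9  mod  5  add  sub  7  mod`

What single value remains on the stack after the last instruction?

-20 -> [-20]
7   -> [-20, 7]
mul -> [-140]
4   -> [-140, 4]
sub -> [-144]
-3  -> [-144, -3]
9   -> [-144, -3, 9]
mod -> [-144, -3]
5   -> [-144, -3, 5]
add -> [-144, 2]
sub -> [-146]
7   -> [-146, 7]
mod -> [-6]

-6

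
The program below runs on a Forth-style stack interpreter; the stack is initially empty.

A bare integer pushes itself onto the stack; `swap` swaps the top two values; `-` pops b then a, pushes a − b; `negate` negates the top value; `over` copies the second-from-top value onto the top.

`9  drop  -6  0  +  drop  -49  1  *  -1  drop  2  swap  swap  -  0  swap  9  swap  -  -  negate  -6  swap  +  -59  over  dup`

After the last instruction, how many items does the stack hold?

9      : [9]
drop   : []
-6     : [-6]
0      : [-6, 0]
+      : [-6]
drop   : []
-49    : [-49]
1      : [-49, 1]
*      : [-49]
-1     : [-49, -1]
drop   : [-49]
2      : [-49, 2]
swap   : [2, -49]
swap   : [-49, 2]
-      : [-51]
0      : [-51, 0]
swap   : [0, -51]
9      : [0, -51, 9]
swap   : [0, 9, -51]
-      : [0, 60]
-      : [-60]
negate : [60]
-6     : [60, -6]
swap   : [-6, 60]
+      : [54]
-59    : [54, -59]
over   : [54, -59, 54]
dup    : [54, -59, 54, 54]

4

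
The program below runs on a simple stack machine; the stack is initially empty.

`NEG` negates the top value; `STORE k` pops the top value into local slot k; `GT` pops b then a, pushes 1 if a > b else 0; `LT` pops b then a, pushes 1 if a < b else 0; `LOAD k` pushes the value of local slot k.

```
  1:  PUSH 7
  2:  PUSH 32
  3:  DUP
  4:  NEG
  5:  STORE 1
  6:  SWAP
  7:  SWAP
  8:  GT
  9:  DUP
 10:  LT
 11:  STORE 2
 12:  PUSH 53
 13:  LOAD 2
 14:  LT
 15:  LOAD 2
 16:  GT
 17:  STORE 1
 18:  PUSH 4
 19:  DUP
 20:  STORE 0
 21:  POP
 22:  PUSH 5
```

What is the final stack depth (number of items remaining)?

PUSH 7  -> [7]
PUSH 32 -> [7, 32]
DUP     -> [7, 32, 32]
NEG     -> [7, 32, -32]
STORE 1 -> [7, 32]
SWAP    -> [32, 7]
SWAP    -> [7, 32]
GT      -> [0]
DUP     -> [0, 0]
LT      -> [0]
STORE 2 -> []
PUSH 53 -> [53]
LOAD 2  -> [53, 0]
LT      -> [0]
LOAD 2  -> [0, 0]
GT      -> [0]
STORE 1 -> []
PUSH 4  -> [4]
DUP     -> [4, 4]
STORE 0 -> [4]
POP     -> []
PUSH 5  -> [5]

1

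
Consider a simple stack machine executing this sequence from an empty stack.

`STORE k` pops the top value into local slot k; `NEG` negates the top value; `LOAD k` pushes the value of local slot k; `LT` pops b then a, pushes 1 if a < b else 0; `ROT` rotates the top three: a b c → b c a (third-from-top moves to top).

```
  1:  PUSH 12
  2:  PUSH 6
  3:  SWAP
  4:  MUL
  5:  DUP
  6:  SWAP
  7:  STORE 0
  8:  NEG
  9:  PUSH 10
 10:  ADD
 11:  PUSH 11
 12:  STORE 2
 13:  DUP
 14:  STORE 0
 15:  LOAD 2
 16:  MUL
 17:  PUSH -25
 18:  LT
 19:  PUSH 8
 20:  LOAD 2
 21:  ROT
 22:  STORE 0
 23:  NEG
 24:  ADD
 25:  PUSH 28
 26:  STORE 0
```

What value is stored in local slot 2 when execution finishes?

11

PUSH 12  -> 12
PUSH 6   -> 12 6
SWAP     -> 6 12
MUL      -> 72
DUP      -> 72 72
SWAP     -> 72 72
STORE 0  -> 72
NEG      -> -72
PUSH 10  -> -72 10
ADD      -> -62
PUSH 11  -> -62 11
STORE 2  -> -62
DUP      -> -62 -62
STORE 0  -> -62
LOAD 2   -> -62 11
MUL      -> -682
PUSH -25 -> -682 -25
LT       -> 1
PUSH 8   -> 1 8
LOAD 2   -> 1 8 11
ROT      -> 8 11 1
STORE 0  -> 8 11
NEG      -> 8 -11
ADD      -> -3
PUSH 28  -> -3 28
STORE 0  -> -3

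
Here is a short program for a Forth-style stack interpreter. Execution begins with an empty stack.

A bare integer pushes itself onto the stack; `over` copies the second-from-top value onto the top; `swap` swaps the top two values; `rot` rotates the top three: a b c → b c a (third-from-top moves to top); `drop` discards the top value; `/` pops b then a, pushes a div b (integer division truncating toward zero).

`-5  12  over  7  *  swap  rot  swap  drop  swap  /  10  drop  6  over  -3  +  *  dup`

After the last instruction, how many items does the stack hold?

3

-5   -> [-5]
12   -> [-5, 12]
over -> [-5, 12, -5]
7    -> [-5, 12, -5, 7]
*    -> [-5, 12, -35]
swap -> [-5, -35, 12]
rot  -> [-35, 12, -5]
swap -> [-35, -5, 12]
drop -> [-35, -5]
swap -> [-5, -35]
/    -> [0]
10   -> [0, 10]
drop -> [0]
6    -> [0, 6]
over -> [0, 6, 0]
-3   -> [0, 6, 0, -3]
+    -> [0, 6, -3]
*    -> [0, -18]
dup  -> [0, -18, -18]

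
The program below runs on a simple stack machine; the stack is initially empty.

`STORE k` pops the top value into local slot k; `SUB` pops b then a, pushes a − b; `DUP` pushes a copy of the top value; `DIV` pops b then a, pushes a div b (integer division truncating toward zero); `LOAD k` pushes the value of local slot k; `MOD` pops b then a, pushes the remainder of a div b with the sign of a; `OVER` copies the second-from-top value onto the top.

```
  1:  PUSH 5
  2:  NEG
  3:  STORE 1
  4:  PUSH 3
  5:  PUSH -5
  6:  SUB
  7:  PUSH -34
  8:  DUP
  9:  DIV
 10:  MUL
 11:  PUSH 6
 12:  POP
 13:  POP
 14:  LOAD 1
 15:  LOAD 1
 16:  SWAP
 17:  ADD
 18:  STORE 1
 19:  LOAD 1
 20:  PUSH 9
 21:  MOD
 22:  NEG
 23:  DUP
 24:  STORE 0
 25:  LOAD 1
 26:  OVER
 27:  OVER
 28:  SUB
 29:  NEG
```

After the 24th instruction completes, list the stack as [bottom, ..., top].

PUSH 5   -> 5
NEG      -> -5
STORE 1  -> (empty)
PUSH 3   -> 3
PUSH -5  -> 3 -5
SUB      -> 8
PUSH -34 -> 8 -34
DUP      -> 8 -34 -34
DIV      -> 8 1
MUL      -> 8
PUSH 6   -> 8 6
POP      -> 8
POP      -> (empty)
LOAD 1   -> -5
LOAD 1   -> -5 -5
SWAP     -> -5 -5
ADD      -> -10
STORE 1  -> (empty)
LOAD 1   -> -10
PUSH 9   -> -10 9
MOD      -> -1
NEG      -> 1
DUP      -> 1 1
STORE 0  -> 1

[1]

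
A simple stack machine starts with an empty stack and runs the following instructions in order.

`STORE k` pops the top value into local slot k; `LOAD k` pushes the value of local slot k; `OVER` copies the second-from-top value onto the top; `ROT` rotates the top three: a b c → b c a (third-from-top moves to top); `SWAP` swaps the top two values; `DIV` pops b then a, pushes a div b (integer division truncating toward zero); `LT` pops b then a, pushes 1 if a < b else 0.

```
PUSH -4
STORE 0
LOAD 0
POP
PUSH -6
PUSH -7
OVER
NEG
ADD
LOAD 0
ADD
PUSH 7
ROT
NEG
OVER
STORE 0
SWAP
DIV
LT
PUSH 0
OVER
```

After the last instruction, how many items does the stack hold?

PUSH -4 : [-4]
STORE 0 : []
LOAD 0  : [-4]
POP     : []
PUSH -6 : [-6]
PUSH -7 : [-6, -7]
OVER    : [-6, -7, -6]
NEG     : [-6, -7, 6]
ADD     : [-6, -1]
LOAD 0  : [-6, -1, -4]
ADD     : [-6, -5]
PUSH 7  : [-6, -5, 7]
ROT     : [-5, 7, -6]
NEG     : [-5, 7, 6]
OVER    : [-5, 7, 6, 7]
STORE 0 : [-5, 7, 6]
SWAP    : [-5, 6, 7]
DIV     : [-5, 0]
LT      : [1]
PUSH 0  : [1, 0]
OVER    : [1, 0, 1]

3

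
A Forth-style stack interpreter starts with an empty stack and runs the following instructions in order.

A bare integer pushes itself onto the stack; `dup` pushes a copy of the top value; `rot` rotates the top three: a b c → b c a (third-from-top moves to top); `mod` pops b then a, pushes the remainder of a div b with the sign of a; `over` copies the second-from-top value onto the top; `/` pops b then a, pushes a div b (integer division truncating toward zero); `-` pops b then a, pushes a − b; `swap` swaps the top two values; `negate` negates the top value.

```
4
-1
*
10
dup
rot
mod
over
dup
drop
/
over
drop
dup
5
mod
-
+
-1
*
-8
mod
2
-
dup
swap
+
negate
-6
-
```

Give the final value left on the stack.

14

4      → 4
-1     → 4 -1
*      → -4
10     → -4 10
dup    → -4 10 10
rot    → 10 10 -4
mod    → 10 2
over   → 10 2 10
dup    → 10 2 10 10
drop   → 10 2 10
/      → 10 0
over   → 10 0 10
drop   → 10 0
dup    → 10 0 0
5      → 10 0 0 5
mod    → 10 0 0
-      → 10 0
+      → 10
-1     → 10 -1
*      → -10
-8     → -10 -8
mod    → -2
2      → -2 2
-      → -4
dup    → -4 -4
swap   → -4 -4
+      → -8
negate → 8
-6     → 8 -6
-      → 14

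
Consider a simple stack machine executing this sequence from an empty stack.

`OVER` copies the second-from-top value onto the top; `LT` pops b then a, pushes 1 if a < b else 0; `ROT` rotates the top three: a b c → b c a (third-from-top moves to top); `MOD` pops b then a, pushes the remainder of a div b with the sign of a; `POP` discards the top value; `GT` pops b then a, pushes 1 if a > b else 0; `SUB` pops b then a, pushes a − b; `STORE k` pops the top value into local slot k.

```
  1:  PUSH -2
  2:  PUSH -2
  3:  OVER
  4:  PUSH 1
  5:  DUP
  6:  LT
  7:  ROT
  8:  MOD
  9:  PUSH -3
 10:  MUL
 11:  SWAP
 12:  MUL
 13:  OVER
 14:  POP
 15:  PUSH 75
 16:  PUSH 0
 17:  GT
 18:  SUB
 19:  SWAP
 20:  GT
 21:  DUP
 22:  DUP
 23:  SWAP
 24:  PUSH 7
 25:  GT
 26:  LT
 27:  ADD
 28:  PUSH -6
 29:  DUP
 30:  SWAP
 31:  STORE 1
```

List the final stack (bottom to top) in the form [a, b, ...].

[1, -6]

PUSH -2 → -2
PUSH -2 → -2 -2
OVER    → -2 -2 -2
PUSH 1  → -2 -2 -2 1
DUP     → -2 -2 -2 1 1
LT      → -2 -2 -2 0
ROT     → -2 -2 0 -2
MOD     → -2 -2 0
PUSH -3 → -2 -2 0 -3
MUL     → -2 -2 0
SWAP    → -2 0 -2
MUL     → -2 0
OVER    → -2 0 -2
POP     → -2 0
PUSH 75 → -2 0 75
PUSH 0  → -2 0 75 0
GT      → -2 0 1
SUB     → -2 -1
SWAP    → -1 -2
GT      → 1
DUP     → 1 1
DUP     → 1 1 1
SWAP    → 1 1 1
PUSH 7  → 1 1 1 7
GT      → 1 1 0
LT      → 1 0
ADD     → 1
PUSH -6 → 1 -6
DUP     → 1 -6 -6
SWAP    → 1 -6 -6
STORE 1 → 1 -6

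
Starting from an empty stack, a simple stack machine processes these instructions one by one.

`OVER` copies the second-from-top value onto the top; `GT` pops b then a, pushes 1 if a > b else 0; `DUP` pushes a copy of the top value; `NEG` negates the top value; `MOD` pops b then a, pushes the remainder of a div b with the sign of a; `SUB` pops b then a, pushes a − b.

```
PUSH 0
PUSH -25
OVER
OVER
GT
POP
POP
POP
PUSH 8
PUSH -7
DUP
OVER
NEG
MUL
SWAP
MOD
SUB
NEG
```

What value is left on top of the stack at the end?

PUSH 0   → [0]
PUSH -25 → [0, -25]
OVER     → [0, -25, 0]
OVER     → [0, -25, 0, -25]
GT       → [0, -25, 1]
POP      → [0, -25]
POP      → [0]
POP      → []
PUSH 8   → [8]
PUSH -7  → [8, -7]
DUP      → [8, -7, -7]
OVER     → [8, -7, -7, -7]
NEG      → [8, -7, -7, 7]
MUL      → [8, -7, -49]
SWAP     → [8, -49, -7]
MOD      → [8, 0]
SUB      → [8]
NEG      → [-8]

-8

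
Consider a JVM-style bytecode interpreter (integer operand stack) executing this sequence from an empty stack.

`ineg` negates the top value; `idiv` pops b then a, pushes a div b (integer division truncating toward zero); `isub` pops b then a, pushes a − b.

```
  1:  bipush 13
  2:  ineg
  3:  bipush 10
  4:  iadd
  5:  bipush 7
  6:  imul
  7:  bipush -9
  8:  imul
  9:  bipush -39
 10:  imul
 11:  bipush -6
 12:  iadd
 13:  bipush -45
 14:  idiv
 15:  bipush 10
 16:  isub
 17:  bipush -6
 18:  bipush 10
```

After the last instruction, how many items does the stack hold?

bipush 13  -> 13
ineg       -> -13
bipush 10  -> -13 10
iadd       -> -3
bipush 7   -> -3 7
imul       -> -21
bipush -9  -> -21 -9
imul       -> 189
bipush -39 -> 189 -39
imul       -> -7371
bipush -6  -> -7371 -6
iadd       -> -7377
bipush -45 -> -7377 -45
idiv       -> 163
bipush 10  -> 163 10
isub       -> 153
bipush -6  -> 153 -6
bipush 10  -> 153 -6 10

3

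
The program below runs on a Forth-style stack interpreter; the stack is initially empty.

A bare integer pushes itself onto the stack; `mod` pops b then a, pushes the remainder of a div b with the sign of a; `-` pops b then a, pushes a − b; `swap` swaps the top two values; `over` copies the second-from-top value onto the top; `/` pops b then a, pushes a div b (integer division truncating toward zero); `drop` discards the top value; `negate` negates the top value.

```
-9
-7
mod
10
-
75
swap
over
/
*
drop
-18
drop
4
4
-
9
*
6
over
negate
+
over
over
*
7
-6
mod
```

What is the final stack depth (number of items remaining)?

-9     -> [-9]
-7     -> [-9, -7]
mod    -> [-2]
10     -> [-2, 10]
-      -> [-12]
75     -> [-12, 75]
swap   -> [75, -12]
over   -> [75, -12, 75]
/      -> [75, 0]
*      -> [0]
drop   -> []
-18    -> [-18]
drop   -> []
4      -> [4]
4      -> [4, 4]
-      -> [0]
9      -> [0, 9]
*      -> [0]
6      -> [0, 6]
over   -> [0, 6, 0]
negate -> [0, 6, 0]
+      -> [0, 6]
over   -> [0, 6, 0]
over   -> [0, 6, 0, 6]
*      -> [0, 6, 0]
7      -> [0, 6, 0, 7]
-6     -> [0, 6, 0, 7, -6]
mod    -> [0, 6, 0, 1]

4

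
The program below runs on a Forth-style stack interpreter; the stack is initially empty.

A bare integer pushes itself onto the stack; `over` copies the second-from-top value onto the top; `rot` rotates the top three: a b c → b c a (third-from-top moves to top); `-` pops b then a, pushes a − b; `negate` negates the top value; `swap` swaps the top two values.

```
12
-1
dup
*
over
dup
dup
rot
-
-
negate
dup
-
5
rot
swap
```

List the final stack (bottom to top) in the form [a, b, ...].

12     : 12
-1     : 12 -1
dup    : 12 -1 -1
*      : 12 1
over   : 12 1 12
dup    : 12 1 12 12
dup    : 12 1 12 12 12
rot    : 12 1 12 12 12
-      : 12 1 12 0
-      : 12 1 12
negate : 12 1 -12
dup    : 12 1 -12 -12
-      : 12 1 0
5      : 12 1 0 5
rot    : 12 0 5 1
swap   : 12 0 1 5

[12, 0, 1, 5]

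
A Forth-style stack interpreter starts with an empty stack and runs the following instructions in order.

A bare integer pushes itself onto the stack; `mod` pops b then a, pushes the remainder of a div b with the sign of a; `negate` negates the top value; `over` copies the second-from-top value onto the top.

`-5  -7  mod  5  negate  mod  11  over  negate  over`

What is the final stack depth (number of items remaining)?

-5     → [-5]
-7     → [-5, -7]
mod    → [-5]
5      → [-5, 5]
negate → [-5, -5]
mod    → [0]
11     → [0, 11]
over   → [0, 11, 0]
negate → [0, 11, 0]
over   → [0, 11, 0, 11]

4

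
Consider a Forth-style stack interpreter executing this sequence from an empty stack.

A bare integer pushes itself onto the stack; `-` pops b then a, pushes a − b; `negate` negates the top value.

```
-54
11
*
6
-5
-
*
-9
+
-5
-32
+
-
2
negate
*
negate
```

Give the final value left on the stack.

-13012

-54    → [-54]
11     → [-54, 11]
*      → [-594]
6      → [-594, 6]
-5     → [-594, 6, -5]
-      → [-594, 11]
*      → [-6534]
-9     → [-6534, -9]
+      → [-6543]
-5     → [-6543, -5]
-32    → [-6543, -5, -32]
+      → [-6543, -37]
-      → [-6506]
2      → [-6506, 2]
negate → [-6506, -2]
*      → [13012]
negate → [-13012]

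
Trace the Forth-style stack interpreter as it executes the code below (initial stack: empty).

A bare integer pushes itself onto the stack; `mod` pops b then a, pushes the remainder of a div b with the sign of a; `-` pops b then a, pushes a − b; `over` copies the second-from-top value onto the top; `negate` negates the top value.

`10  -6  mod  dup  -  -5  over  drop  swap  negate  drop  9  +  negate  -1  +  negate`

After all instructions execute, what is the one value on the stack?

5

10     : [10]
-6     : [10, -6]
mod    : [4]
dup    : [4, 4]
-      : [0]
-5     : [0, -5]
over   : [0, -5, 0]
drop   : [0, -5]
swap   : [-5, 0]
negate : [-5, 0]
drop   : [-5]
9      : [-5, 9]
+      : [4]
negate : [-4]
-1     : [-4, -1]
+      : [-5]
negate : [5]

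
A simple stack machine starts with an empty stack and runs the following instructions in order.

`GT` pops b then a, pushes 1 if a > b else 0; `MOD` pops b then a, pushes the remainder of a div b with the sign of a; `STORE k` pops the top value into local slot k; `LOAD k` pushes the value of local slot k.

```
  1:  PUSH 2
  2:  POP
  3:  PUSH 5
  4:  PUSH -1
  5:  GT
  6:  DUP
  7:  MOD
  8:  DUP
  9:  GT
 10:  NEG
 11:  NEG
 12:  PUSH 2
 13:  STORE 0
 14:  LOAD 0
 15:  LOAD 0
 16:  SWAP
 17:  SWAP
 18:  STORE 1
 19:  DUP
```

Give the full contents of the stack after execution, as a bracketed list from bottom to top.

[0, 2, 2]

PUSH 2   [2]
POP      []
PUSH 5   [5]
PUSH -1  [5, -1]
GT       [1]
DUP      [1, 1]
MOD      [0]
DUP      [0, 0]
GT       [0]
NEG      [0]
NEG      [0]
PUSH 2   [0, 2]
STORE 0  [0]
LOAD 0   [0, 2]
LOAD 0   [0, 2, 2]
SWAP     [0, 2, 2]
SWAP     [0, 2, 2]
STORE 1  [0, 2]
DUP      [0, 2, 2]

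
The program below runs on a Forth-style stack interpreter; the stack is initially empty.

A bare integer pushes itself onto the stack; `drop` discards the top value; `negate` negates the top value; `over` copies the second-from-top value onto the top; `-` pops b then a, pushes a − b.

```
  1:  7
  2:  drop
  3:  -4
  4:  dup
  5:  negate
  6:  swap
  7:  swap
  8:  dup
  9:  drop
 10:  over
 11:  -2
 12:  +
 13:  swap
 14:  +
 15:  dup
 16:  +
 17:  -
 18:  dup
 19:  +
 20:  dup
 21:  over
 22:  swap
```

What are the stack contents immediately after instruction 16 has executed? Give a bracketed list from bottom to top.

7      -> [7]
drop   -> []
-4     -> [-4]
dup    -> [-4, -4]
negate -> [-4, 4]
swap   -> [4, -4]
swap   -> [-4, 4]
dup    -> [-4, 4, 4]
drop   -> [-4, 4]
over   -> [-4, 4, -4]
-2     -> [-4, 4, -4, -2]
+      -> [-4, 4, -6]
swap   -> [-4, -6, 4]
+      -> [-4, -2]
dup    -> [-4, -2, -2]
+      -> [-4, -4]

[-4, -4]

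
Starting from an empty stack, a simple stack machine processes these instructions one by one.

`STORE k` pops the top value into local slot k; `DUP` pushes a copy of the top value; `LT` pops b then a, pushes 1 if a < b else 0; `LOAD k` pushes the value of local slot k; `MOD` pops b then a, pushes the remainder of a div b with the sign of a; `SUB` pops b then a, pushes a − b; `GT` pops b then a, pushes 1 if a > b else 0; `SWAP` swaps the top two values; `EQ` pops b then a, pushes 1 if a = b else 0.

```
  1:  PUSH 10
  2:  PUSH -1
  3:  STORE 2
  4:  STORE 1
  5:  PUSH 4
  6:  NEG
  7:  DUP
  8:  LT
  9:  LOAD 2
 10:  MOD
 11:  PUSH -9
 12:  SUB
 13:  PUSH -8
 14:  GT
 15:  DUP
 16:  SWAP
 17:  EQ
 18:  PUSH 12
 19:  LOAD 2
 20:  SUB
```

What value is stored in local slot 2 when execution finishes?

PUSH 10 : [10]
PUSH -1 : [10, -1]
STORE 2 : [10]
STORE 1 : []
PUSH 4  : [4]
NEG     : [-4]
DUP     : [-4, -4]
LT      : [0]
LOAD 2  : [0, -1]
MOD     : [0]
PUSH -9 : [0, -9]
SUB     : [9]
PUSH -8 : [9, -8]
GT      : [1]
DUP     : [1, 1]
SWAP    : [1, 1]
EQ      : [1]
PUSH 12 : [1, 12]
LOAD 2  : [1, 12, -1]
SUB     : [1, 13]

-1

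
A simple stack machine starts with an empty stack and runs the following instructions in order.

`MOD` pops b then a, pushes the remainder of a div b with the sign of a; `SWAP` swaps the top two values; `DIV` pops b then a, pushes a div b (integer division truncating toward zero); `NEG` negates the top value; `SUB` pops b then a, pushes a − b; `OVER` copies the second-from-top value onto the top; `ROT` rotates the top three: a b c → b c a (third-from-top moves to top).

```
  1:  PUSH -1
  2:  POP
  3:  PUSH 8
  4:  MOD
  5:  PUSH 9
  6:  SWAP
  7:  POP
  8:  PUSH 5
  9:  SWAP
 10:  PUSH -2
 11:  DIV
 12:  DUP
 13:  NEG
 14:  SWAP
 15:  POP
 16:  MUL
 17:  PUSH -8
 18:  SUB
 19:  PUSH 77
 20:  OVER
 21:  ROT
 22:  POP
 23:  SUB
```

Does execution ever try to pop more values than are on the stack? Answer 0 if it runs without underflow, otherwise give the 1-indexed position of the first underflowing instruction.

PUSH -1 -> -1
POP     -> (empty)
PUSH 8  -> 8
MOD  — needs 2 operands, stack has 1 → underflow

4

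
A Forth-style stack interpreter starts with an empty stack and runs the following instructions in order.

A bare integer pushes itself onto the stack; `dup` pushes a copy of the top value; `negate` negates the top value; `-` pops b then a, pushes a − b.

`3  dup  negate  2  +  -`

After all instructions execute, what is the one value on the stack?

4

3      -> [3]
dup    -> [3, 3]
negate -> [3, -3]
2      -> [3, -3, 2]
+      -> [3, -1]
-      -> [4]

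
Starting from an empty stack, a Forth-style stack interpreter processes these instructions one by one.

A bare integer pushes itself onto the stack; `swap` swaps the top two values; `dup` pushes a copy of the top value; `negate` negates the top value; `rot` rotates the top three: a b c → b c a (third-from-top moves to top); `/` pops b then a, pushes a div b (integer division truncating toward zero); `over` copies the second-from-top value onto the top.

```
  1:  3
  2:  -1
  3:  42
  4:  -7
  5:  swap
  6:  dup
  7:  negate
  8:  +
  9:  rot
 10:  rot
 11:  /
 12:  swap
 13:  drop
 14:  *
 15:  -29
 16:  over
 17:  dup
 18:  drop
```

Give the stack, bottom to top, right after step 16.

3      -> [3]
-1     -> [3, -1]
42     -> [3, -1, 42]
-7     -> [3, -1, 42, -7]
swap   -> [3, -1, -7, 42]
dup    -> [3, -1, -7, 42, 42]
negate -> [3, -1, -7, 42, -42]
+      -> [3, -1, -7, 0]
rot    -> [3, -7, 0, -1]
rot    -> [3, 0, -1, -7]
/      -> [3, 0, 0]
swap   -> [3, 0, 0]
drop   -> [3, 0]
*      -> [0]
-29    -> [0, -29]
over   -> [0, -29, 0]

[0, -29, 0]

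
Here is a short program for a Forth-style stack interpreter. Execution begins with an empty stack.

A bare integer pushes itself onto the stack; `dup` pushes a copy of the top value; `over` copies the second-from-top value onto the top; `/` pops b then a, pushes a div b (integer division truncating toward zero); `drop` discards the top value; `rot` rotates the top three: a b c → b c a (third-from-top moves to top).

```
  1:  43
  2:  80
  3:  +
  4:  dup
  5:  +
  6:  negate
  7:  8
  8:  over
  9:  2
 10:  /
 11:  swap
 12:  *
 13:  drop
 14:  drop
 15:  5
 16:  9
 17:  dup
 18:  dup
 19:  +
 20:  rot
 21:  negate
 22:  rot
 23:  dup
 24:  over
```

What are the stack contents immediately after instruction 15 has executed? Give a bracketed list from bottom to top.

43     → 43
80     → 43 80
+      → 123
dup    → 123 123
+      → 246
negate → -246
8      → -246 8
over   → -246 8 -246
2      → -246 8 -246 2
/      → -246 8 -123
swap   → -246 -123 8
*      → -246 -984
drop   → -246
drop   → (empty)
5      → 5

[5]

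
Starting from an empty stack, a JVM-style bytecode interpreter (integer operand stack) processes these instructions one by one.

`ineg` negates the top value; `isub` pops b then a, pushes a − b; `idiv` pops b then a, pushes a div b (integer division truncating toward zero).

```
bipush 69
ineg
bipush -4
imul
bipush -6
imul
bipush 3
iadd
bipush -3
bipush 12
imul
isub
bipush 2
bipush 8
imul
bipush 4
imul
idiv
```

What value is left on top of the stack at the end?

bipush 69  69
ineg       -69
bipush -4  -69 -4
imul       276
bipush -6  276 -6
imul       -1656
bipush 3   -1656 3
iadd       -1653
bipush -3  -1653 -3
bipush 12  -1653 -3 12
imul       -1653 -36
isub       -1617
bipush 2   -1617 2
bipush 8   -1617 2 8
imul       -1617 16
bipush 4   -1617 16 4
imul       -1617 64
idiv       -25

-25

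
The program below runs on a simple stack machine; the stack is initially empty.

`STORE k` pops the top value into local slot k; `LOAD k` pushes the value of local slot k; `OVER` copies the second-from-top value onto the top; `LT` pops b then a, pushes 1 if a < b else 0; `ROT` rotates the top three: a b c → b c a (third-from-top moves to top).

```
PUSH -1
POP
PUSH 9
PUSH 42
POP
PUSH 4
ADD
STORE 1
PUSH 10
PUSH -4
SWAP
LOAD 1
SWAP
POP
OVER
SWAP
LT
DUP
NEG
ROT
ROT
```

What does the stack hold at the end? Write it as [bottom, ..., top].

[-1, -4, 1]

PUSH -1 → -1
POP     → (empty)
PUSH 9  → 9
PUSH 42 → 9 42
POP     → 9
PUSH 4  → 9 4
ADD     → 13
STORE 1 → (empty)
PUSH 10 → 10
PUSH -4 → 10 -4
SWAP    → -4 10
LOAD 1  → -4 10 13
SWAP    → -4 13 10
POP     → -4 13
OVER    → -4 13 -4
SWAP    → -4 -4 13
LT      → -4 1
DUP     → -4 1 1
NEG     → -4 1 -1
ROT     → 1 -1 -4
ROT     → -1 -4 1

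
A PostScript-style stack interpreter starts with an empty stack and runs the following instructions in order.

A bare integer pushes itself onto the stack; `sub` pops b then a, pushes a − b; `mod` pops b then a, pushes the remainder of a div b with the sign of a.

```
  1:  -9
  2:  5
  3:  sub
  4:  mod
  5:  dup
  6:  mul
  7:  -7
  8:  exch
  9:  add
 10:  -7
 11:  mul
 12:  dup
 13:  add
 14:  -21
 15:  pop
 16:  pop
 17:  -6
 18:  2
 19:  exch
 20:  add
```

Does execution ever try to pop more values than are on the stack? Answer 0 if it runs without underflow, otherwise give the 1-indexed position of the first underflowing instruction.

4

-9  → [-9]
5   → [-9, 5]
sub → [-14]
mod  — needs 2 operands, stack has 1 → underflow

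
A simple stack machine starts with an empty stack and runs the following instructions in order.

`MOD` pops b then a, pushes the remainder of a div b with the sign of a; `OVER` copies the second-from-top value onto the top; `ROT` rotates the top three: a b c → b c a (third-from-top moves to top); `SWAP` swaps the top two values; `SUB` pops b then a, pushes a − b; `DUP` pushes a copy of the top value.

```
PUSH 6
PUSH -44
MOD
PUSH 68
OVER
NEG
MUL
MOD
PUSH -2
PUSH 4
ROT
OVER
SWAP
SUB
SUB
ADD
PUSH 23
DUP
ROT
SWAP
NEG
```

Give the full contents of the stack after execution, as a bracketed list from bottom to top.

PUSH 6   : 6
PUSH -44 : 6 -44
MOD      : 6
PUSH 68  : 6 68
OVER     : 6 68 6
NEG      : 6 68 -6
MUL      : 6 -408
MOD      : 6
PUSH -2  : 6 -2
PUSH 4   : 6 -2 4
ROT      : -2 4 6
OVER     : -2 4 6 4
SWAP     : -2 4 4 6
SUB      : -2 4 -2
SUB      : -2 6
ADD      : 4
PUSH 23  : 4 23
DUP      : 4 23 23
ROT      : 23 23 4
SWAP     : 23 4 23
NEG      : 23 4 -23

[23, 4, -23]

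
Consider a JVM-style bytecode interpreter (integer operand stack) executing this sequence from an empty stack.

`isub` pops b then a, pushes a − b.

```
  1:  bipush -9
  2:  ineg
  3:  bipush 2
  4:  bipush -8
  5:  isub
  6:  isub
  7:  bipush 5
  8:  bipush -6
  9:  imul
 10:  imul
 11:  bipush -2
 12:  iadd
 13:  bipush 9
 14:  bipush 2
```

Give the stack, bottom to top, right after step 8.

[-1, 5, -6]

bipush -9 : -9
ineg      : 9
bipush 2  : 9 2
bipush -8 : 9 2 -8
isub      : 9 10
isub      : -1
bipush 5  : -1 5
bipush -6 : -1 5 -6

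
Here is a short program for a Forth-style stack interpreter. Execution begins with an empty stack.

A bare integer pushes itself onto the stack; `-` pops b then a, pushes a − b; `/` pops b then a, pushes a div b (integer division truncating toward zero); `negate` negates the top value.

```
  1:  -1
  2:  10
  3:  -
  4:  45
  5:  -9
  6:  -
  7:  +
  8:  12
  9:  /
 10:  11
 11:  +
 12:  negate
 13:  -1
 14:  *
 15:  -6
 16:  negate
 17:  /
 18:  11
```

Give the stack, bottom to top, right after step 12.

-1     → [-1]
10     → [-1, 10]
-      → [-11]
45     → [-11, 45]
-9     → [-11, 45, -9]
-      → [-11, 54]
+      → [43]
12     → [43, 12]
/      → [3]
11     → [3, 11]
+      → [14]
negate → [-14]

[-14]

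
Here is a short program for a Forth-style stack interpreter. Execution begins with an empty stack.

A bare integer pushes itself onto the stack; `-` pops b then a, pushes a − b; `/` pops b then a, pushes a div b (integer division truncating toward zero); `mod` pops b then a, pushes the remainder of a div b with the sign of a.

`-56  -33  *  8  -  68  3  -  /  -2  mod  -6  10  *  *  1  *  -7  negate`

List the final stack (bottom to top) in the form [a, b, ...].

-56    : [-56]
-33    : [-56, -33]
*      : [1848]
8      : [1848, 8]
-      : [1840]
68     : [1840, 68]
3      : [1840, 68, 3]
-      : [1840, 65]
/      : [28]
-2     : [28, -2]
mod    : [0]
-6     : [0, -6]
10     : [0, -6, 10]
*      : [0, -60]
*      : [0]
1      : [0, 1]
*      : [0]
-7     : [0, -7]
negate : [0, 7]

[0, 7]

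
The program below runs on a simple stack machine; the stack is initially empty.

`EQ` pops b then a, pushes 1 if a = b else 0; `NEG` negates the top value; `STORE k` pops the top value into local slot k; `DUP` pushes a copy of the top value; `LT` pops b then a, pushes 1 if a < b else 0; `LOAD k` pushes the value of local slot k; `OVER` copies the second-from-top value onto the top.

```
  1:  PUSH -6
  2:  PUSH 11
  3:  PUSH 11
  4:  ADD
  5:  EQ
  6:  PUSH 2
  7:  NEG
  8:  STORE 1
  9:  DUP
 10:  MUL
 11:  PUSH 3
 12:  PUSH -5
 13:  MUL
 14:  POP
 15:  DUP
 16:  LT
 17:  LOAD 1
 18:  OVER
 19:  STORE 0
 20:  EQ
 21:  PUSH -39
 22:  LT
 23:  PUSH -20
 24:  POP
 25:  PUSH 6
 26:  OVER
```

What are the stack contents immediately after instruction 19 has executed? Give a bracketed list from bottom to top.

PUSH -6  [-6]
PUSH 11  [-6, 11]
PUSH 11  [-6, 11, 11]
ADD      [-6, 22]
EQ       [0]
PUSH 2   [0, 2]
NEG      [0, -2]
STORE 1  [0]
DUP      [0, 0]
MUL      [0]
PUSH 3   [0, 3]
PUSH -5  [0, 3, -5]
MUL      [0, -15]
POP      [0]
DUP      [0, 0]
LT       [0]
LOAD 1   [0, -2]
OVER     [0, -2, 0]
STORE 0  [0, -2]

[0, -2]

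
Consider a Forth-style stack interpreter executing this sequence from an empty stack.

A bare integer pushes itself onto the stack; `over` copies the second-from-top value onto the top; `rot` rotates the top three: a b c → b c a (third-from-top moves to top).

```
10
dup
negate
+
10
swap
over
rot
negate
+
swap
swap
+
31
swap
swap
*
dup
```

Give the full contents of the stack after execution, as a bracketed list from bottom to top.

10      [10]
dup     [10, 10]
negate  [10, -10]
+       [0]
10      [0, 10]
swap    [10, 0]
over    [10, 0, 10]
rot     [0, 10, 10]
negate  [0, 10, -10]
+       [0, 0]
swap    [0, 0]
swap    [0, 0]
+       [0]
31      [0, 31]
swap    [31, 0]
swap    [0, 31]
*       [0]
dup     [0, 0]

[0, 0]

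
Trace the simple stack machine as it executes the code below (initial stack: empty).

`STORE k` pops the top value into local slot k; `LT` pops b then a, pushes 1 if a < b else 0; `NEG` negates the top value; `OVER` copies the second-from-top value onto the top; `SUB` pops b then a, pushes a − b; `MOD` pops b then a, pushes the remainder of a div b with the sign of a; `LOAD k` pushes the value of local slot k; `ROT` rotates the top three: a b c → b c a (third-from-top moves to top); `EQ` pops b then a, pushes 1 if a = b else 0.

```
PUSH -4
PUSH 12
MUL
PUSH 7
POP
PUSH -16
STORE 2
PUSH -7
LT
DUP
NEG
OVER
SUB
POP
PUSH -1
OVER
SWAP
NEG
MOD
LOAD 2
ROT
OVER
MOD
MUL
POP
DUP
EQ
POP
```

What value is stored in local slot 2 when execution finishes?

-16

PUSH -4  : -4
PUSH 12  : -4 12
MUL      : -48
PUSH 7   : -48 7
POP      : -48
PUSH -16 : -48 -16
STORE 2  : -48
PUSH -7  : -48 -7
LT       : 1
DUP      : 1 1
NEG      : 1 -1
OVER     : 1 -1 1
SUB      : 1 -2
POP      : 1
PUSH -1  : 1 -1
OVER     : 1 -1 1
SWAP     : 1 1 -1
NEG      : 1 1 1
MOD      : 1 0
LOAD 2   : 1 0 -16
ROT      : 0 -16 1
OVER     : 0 -16 1 -16
MOD      : 0 -16 1
MUL      : 0 -16
POP      : 0
DUP      : 0 0
EQ       : 1
POP      : (empty)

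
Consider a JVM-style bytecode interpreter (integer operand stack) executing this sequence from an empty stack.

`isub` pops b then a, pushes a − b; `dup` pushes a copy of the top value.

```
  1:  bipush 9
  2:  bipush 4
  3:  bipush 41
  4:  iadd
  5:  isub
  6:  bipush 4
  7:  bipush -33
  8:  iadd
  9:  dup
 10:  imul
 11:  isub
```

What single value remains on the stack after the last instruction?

bipush 9   → [9]
bipush 4   → [9, 4]
bipush 41  → [9, 4, 41]
iadd       → [9, 45]
isub       → [-36]
bipush 4   → [-36, 4]
bipush -33 → [-36, 4, -33]
iadd       → [-36, -29]
dup        → [-36, -29, -29]
imul       → [-36, 841]
isub       → [-877]

-877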